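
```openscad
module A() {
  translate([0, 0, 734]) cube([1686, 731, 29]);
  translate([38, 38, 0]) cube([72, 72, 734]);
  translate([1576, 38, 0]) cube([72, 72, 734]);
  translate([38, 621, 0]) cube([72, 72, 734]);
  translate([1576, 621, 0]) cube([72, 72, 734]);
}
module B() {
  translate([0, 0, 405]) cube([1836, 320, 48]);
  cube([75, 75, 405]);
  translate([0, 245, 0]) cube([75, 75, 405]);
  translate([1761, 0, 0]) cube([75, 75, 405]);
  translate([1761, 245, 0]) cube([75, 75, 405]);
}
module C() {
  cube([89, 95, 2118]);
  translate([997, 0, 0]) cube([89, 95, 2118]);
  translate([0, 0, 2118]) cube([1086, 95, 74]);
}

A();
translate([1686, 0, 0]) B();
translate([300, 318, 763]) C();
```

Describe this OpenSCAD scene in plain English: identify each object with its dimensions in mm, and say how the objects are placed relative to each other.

A is a rectangular dining table. The top is 1686×731×29 mm with its upper surface at z = 763 mm. It stands on four 72×72 mm square legs, each inset 38 mm from the nearest pair of top edges, running from the floor to the underside of the top.

B is a long wooden bench with a 1836 mm (x) × 320 mm (y) seat, 48 mm thick, its top surface 453 mm above the floor. Four 75 mm square legs at the seat corners, flush with the edges, run from z = 0 to the seat underside.

C is a door frame. The clear opening is 908 mm wide and 2118 mm high. Two 89 mm wide jambs, 95 mm deep, stand either side of the opening from the floor to the top of the opening. A 74 mm thick head sits across the top of both jambs, spanning the full outside width of the frame.

The bench is against the table's +x side, with their −y faces flush. The door frame is on top of the table, centred.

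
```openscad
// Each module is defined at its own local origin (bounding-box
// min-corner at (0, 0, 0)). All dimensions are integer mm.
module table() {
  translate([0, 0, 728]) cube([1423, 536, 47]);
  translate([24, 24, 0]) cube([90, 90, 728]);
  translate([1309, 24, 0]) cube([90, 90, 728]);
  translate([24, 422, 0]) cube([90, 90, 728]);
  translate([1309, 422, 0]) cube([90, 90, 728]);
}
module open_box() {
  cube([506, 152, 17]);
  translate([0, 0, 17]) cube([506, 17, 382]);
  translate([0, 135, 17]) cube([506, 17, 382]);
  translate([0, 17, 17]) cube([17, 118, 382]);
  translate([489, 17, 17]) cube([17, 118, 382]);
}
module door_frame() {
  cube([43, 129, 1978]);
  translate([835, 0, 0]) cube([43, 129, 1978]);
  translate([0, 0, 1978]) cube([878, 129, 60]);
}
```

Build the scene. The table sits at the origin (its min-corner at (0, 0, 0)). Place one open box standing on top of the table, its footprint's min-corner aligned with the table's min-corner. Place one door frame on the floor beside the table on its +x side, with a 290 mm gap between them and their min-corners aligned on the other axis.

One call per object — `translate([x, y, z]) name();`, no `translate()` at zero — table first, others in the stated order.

table();
translate([0, 0, 775]) open_box();
translate([1713, 0, 0]) door_frame();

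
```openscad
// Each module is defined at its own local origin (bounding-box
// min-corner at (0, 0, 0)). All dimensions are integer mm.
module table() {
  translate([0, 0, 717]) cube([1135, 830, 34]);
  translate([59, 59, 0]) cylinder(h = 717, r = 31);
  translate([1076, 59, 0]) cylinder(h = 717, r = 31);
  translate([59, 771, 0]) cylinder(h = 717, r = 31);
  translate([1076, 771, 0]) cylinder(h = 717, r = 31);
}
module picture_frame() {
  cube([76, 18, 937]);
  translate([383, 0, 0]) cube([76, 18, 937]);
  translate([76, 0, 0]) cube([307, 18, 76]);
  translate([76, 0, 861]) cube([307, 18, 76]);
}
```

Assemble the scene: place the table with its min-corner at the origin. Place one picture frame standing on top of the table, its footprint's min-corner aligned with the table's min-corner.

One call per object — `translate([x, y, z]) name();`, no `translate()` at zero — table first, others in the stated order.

table();
translate([0, 0, 751]) picture_frame();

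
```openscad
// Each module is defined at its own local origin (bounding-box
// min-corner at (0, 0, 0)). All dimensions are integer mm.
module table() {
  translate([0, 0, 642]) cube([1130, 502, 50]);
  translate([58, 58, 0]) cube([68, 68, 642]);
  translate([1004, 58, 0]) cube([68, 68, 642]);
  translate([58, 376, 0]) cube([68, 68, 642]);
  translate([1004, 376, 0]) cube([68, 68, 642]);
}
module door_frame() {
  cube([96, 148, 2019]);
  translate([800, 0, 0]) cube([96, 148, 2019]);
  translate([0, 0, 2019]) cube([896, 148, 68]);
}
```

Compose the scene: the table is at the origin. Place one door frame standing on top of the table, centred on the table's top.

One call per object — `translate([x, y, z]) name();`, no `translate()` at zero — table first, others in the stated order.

table();
translate([117, 177, 692]) door_frame();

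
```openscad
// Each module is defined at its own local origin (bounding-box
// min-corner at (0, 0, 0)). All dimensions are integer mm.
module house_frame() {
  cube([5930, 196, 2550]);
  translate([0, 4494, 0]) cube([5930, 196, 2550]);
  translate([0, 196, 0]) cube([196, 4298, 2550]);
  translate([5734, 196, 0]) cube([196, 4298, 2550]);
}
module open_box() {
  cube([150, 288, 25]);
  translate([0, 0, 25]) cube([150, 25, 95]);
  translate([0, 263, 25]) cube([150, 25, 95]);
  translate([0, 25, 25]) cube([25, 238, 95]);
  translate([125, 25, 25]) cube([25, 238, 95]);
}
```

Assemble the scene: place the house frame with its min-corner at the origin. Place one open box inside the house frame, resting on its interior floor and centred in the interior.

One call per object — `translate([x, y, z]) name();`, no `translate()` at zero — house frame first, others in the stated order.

house_frame();
translate([2890, 2201, 0]) open_box();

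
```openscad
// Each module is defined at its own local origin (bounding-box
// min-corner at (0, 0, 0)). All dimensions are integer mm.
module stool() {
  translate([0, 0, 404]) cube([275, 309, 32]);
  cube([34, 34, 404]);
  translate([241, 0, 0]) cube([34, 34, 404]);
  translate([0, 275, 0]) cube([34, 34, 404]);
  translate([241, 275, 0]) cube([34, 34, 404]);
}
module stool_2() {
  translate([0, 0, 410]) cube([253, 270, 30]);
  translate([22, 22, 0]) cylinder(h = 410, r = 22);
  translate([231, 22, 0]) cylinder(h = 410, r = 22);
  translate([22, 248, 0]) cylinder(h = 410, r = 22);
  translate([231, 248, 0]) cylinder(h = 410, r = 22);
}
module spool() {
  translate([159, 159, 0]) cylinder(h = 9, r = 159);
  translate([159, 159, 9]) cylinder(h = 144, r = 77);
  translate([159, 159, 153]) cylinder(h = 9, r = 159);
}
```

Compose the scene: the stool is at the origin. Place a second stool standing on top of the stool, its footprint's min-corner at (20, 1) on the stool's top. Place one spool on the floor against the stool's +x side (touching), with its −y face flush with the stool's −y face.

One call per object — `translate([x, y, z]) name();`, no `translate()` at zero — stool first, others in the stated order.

stool();
translate([20, 1, 436]) stool_2();
translate([275, 0, 0]) spool();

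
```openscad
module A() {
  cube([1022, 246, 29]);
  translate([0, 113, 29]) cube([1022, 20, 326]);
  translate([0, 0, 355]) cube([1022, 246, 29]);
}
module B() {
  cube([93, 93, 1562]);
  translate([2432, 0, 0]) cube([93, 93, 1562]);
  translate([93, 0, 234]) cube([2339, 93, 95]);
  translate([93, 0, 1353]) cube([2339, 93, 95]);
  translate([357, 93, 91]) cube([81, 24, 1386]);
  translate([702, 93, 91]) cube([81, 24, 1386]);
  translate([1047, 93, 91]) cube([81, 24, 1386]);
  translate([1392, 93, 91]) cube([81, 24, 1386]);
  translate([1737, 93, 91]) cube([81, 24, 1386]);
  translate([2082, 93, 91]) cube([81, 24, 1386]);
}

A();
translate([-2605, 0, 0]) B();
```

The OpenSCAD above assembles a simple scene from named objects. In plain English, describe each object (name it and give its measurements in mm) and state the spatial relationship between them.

A is an I-beam lying along x, 1022 mm long. Overall section height 384 mm. Two flanges 246 mm wide (y) and 29 mm thick, one on the floor and one at the top; a web 20 mm thick runs between them, centred on the flange width.

B is a fence section. Two 93×93 mm posts, 1562 mm tall, stand on the floor with a clear span of 2339 mm between their inner faces. Two horizontal rails of 93×95 mm section span the gap between the posts with their undersides at z = 234 mm and z = 1353 mm, flush with the posts' −y face. 6 pickets, each 81 mm wide, 24 mm thick and 1386 mm tall, are fixed to the +y face of the rails with their bottoms at z = 91 mm, evenly spaced across the span with equal gaps (rounded down to the nearest mm) at the −x end and between each pair — any rounding remainder accumulates at the +x end.

The fence section is on the floor beside the I-beam on its −x side.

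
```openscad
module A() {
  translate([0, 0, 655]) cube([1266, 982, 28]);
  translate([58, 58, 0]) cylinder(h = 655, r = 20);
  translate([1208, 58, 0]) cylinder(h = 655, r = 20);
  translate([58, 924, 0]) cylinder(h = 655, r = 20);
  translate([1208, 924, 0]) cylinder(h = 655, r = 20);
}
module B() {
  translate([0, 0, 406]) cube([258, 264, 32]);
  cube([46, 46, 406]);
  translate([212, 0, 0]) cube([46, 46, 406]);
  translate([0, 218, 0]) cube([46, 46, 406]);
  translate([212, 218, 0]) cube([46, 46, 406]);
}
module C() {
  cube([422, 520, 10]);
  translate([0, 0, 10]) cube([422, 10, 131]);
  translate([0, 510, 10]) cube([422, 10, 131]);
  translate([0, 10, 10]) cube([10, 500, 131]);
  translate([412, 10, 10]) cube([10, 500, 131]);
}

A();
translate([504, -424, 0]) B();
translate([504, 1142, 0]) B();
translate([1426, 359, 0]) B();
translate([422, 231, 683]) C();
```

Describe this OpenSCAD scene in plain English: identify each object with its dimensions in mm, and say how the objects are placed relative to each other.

A is a table: top 1266 mm (x) × 982 mm (y), 28 mm thick, upper face at z = 683 mm, on four round legs of 40 mm diameter, each leg's bounding box inset 38 mm from the nearest pair of top edges, running from z = 0 to the bottom of the top.

B is a simple wooden stool: a rectangular seat 258 mm (x) by 264 mm (y), 32 mm thick, top face at z = 438 mm, on four square legs, each 46×46 mm in cross-section. The legs rest on z = 0, each flush with a corner of the seat.

C is an open-topped rectangular box: outside dimensions 422×520×141 mm, with a uniform wall and base thickness of 10 mm. The base is a full 422×520 slab on the floor; four walls sit on top of the base. The front and back walls (the −y and +y sides) span the full width; the two side walls fit between them.

Three stools sit around the table at the −y, +y, +x sides. The open box is on top of the table, centred.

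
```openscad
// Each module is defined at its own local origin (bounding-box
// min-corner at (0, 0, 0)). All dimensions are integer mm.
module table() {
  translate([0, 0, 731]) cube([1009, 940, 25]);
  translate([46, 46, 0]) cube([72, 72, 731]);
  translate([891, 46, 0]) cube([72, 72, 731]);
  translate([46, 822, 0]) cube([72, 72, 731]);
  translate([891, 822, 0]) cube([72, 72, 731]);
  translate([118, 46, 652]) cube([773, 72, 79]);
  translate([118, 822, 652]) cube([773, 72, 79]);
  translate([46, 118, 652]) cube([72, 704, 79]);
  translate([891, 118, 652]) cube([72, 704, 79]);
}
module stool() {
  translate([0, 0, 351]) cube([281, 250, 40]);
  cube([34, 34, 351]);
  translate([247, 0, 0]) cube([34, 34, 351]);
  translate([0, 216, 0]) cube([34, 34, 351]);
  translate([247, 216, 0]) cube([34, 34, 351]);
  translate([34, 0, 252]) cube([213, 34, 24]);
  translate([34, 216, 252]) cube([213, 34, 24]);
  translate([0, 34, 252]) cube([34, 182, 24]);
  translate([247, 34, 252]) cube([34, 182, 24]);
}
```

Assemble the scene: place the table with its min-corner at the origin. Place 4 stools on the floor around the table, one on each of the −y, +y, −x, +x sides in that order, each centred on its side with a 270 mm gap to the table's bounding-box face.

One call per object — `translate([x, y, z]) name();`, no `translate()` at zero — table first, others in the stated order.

table();
translate([364, -520, 0]) stool();
translate([364, 1210, 0]) stool();
translate([-551, 345, 0]) stool();
translate([1279, 345, 0]) stool();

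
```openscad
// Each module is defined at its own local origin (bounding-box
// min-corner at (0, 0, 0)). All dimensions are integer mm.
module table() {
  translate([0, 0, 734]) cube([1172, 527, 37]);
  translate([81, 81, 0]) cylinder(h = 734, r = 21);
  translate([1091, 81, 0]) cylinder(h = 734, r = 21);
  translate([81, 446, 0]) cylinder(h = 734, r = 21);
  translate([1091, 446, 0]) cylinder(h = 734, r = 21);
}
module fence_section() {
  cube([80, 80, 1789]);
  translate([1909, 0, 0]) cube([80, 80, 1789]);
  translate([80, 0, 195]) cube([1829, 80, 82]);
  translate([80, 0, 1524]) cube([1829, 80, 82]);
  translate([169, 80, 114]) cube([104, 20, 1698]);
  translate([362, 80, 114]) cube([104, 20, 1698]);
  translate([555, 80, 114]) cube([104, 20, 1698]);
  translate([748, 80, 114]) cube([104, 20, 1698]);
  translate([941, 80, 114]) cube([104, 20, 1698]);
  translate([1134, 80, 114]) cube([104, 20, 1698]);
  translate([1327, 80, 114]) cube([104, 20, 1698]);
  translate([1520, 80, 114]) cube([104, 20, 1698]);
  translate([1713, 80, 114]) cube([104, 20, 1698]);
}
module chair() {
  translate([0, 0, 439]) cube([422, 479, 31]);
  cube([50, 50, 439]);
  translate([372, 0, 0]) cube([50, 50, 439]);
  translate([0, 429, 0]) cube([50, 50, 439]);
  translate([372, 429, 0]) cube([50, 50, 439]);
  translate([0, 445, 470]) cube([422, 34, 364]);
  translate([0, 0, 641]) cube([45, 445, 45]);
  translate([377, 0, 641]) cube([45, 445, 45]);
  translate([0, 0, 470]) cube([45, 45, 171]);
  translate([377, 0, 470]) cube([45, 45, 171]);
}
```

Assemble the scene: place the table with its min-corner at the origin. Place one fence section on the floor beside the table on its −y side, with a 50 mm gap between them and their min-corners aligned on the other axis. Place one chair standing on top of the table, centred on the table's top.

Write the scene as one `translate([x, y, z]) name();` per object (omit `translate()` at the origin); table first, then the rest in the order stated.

table();
translate([0, -150, 0]) fence_section();
translate([375, 24, 771]) chair();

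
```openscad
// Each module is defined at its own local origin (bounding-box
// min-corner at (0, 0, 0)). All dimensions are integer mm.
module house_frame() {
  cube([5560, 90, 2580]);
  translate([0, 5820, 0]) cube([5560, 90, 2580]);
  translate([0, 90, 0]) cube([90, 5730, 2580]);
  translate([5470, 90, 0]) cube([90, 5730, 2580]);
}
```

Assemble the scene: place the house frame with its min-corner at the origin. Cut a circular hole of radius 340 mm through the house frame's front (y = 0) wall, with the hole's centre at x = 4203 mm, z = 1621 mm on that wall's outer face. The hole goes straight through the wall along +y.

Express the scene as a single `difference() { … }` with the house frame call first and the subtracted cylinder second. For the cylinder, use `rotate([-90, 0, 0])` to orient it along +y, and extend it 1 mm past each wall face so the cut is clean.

difference() {
  house_frame();
  translate([4203, -1, 1621]) rotate([-90, 0, 0]) cylinder(h = 92, r = 340);
}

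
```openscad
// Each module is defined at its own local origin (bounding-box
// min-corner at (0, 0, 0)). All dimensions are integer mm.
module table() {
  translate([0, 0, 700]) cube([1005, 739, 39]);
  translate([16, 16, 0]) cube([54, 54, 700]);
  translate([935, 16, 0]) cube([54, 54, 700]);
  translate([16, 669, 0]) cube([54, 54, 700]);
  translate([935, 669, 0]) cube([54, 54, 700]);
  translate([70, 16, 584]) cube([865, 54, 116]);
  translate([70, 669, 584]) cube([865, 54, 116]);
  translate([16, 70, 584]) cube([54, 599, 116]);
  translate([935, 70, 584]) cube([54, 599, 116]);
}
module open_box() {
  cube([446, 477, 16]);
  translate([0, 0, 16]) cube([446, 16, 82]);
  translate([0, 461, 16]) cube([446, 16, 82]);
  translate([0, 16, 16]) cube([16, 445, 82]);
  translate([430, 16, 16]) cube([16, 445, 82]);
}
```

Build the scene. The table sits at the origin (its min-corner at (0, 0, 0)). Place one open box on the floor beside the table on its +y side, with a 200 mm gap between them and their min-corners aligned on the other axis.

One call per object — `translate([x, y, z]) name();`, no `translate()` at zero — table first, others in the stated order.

table();
translate([0, 939, 0]) open_box();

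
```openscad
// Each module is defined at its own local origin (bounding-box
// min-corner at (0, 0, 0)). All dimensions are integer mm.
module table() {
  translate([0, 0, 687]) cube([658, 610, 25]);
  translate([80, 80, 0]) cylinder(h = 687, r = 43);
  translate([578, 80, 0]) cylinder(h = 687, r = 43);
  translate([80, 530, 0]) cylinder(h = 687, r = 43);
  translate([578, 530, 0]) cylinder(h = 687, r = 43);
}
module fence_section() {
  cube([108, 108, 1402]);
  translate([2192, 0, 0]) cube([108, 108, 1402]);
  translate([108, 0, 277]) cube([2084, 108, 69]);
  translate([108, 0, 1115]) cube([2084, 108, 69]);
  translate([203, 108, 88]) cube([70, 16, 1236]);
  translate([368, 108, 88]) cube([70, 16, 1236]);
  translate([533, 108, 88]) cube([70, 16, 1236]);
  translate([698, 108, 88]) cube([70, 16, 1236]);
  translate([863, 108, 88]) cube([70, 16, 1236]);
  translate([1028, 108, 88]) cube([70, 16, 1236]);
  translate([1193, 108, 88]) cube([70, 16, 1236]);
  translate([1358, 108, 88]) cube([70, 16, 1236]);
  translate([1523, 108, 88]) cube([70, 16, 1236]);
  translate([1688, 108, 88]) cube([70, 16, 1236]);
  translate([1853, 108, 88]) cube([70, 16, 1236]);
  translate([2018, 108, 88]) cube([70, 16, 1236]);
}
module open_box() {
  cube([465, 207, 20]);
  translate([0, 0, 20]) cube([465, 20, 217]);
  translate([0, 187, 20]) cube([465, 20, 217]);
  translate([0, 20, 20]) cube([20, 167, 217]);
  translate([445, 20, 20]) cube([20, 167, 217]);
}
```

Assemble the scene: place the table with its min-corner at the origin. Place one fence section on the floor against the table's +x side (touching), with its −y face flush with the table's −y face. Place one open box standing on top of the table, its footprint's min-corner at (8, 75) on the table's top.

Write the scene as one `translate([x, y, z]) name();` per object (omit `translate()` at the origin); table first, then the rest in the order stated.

table();
translate([658, 0, 0]) fence_section();
translate([8, 75, 712]) open_box();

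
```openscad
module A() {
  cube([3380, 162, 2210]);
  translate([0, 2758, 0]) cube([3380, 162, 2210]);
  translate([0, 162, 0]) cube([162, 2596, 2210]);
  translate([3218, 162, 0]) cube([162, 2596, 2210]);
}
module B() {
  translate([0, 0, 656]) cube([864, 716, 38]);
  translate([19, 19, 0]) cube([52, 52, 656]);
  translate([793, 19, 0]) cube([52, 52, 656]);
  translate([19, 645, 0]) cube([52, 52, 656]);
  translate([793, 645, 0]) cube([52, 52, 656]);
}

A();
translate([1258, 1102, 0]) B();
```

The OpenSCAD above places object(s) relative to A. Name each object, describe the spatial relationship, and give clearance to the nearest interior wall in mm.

A is a house frame. B is a table. The table sits inside the house frame, centred. The clearance to the nearest interior wall is 940 mm.

Clearances: x = 1096, y = 940; minimum 940 mm.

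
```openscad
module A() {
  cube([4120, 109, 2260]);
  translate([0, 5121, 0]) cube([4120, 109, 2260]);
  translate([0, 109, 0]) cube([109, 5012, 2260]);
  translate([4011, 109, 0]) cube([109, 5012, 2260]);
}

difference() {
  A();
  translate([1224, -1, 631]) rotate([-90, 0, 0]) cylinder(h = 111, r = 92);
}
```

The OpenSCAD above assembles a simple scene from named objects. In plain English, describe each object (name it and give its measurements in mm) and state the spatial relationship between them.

A is a box-shaped house frame (walls only): outside footprint 4120×5230 mm, wall height 2260 mm, wall thickness 109 mm. The two y-facing walls run the full x-width; the two x-facing walls fit between the inner faces of the y-facing walls.

The house frame has a circular hole of radius 92 mm through its front wall, centred at (x = 1224, z = 631).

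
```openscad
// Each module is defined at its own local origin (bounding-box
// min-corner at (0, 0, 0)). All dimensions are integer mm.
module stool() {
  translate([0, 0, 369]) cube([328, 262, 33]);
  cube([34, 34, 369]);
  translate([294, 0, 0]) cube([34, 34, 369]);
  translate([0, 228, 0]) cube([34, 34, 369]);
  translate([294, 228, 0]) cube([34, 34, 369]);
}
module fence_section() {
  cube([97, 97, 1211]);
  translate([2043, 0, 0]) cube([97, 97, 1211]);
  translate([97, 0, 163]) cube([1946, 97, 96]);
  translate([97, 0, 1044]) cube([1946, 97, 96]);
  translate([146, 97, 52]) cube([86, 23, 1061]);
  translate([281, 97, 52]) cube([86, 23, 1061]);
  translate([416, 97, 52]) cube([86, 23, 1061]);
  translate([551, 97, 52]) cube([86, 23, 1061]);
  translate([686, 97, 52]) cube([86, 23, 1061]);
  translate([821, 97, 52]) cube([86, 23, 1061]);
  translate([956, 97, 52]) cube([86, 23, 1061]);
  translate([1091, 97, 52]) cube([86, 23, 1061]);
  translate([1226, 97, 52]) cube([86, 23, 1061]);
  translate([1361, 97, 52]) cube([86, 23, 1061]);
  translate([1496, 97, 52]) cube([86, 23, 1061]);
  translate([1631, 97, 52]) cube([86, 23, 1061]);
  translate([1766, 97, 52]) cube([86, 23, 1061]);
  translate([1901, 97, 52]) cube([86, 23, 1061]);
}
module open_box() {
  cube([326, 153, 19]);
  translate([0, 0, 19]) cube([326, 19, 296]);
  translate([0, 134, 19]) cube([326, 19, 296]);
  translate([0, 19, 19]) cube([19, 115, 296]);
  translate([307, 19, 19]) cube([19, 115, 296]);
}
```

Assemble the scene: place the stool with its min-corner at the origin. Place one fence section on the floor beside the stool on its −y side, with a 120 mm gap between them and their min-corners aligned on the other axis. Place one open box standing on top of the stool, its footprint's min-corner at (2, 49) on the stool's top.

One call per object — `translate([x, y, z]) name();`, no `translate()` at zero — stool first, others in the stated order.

stool();
translate([0, -240, 0]) fence_section();
translate([2, 49, 402]) open_box();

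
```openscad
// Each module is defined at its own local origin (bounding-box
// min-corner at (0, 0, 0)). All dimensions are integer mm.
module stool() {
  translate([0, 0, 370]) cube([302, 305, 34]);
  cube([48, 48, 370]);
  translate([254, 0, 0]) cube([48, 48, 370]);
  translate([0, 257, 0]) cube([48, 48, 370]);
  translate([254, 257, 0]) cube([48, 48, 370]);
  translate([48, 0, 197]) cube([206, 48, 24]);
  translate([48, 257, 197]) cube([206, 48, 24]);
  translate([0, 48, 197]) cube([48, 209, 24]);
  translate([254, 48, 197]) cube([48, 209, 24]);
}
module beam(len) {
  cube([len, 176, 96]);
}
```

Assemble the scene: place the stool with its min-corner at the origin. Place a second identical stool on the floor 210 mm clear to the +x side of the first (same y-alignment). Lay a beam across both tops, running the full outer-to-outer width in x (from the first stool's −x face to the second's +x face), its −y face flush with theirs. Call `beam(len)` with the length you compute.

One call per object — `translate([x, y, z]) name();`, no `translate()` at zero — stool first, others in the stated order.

stool();
translate([512, 0, 0]) stool();
translate([0, 0, 404]) beam(814);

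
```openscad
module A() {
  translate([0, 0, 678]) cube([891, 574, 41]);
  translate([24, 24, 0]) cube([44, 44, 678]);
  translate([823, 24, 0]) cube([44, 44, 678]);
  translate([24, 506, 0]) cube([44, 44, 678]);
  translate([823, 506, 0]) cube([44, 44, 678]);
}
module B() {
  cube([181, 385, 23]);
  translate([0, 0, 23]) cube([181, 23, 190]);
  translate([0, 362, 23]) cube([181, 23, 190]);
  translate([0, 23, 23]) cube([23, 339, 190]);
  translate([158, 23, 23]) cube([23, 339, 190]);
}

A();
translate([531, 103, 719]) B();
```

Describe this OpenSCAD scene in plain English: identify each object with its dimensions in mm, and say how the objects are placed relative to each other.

A is a rectangular dining table. The top is 891×574×41 mm with its upper surface at z = 719 mm. It stands on four 44×44 mm square legs, each inset 24 mm from the nearest pair of top edges, running from the floor to the underside of the top.

B is an open storage box with external size 181×385×213 mm and wall thickness 23 mm (the base is also 23 mm thick). The base covers the whole footprint; the four walls stand on the base, with the y-facing walls full-width and the x-facing walls fitting between their inner faces.

The open box is on top of the table.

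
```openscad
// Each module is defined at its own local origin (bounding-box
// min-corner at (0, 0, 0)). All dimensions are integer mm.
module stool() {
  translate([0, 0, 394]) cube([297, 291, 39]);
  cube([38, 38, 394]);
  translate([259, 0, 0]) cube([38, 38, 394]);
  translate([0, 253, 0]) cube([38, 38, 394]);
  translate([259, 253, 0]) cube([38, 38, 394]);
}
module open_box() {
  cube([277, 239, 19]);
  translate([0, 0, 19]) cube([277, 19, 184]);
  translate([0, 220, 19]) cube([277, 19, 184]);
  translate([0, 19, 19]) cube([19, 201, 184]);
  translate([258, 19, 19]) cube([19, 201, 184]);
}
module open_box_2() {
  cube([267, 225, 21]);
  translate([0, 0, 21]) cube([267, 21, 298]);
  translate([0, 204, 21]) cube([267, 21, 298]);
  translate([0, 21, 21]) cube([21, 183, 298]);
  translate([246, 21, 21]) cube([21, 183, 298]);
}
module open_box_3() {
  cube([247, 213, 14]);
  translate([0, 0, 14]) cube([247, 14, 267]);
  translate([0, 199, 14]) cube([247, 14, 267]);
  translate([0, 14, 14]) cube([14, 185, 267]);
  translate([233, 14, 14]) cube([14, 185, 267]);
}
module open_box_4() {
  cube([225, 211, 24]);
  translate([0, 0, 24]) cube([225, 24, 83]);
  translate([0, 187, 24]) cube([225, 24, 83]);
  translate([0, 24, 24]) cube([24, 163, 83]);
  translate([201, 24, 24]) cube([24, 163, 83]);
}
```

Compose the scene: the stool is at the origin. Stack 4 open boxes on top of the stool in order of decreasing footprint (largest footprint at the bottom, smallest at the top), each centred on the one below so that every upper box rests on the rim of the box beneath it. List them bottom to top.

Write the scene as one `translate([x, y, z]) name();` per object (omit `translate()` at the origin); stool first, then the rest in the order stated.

stool();
translate([10, 26, 433]) open_box();
translate([15, 33, 636]) open_box_2();
translate([25, 39, 955]) open_box_3();
translate([36, 40, 1236]) open_box_4();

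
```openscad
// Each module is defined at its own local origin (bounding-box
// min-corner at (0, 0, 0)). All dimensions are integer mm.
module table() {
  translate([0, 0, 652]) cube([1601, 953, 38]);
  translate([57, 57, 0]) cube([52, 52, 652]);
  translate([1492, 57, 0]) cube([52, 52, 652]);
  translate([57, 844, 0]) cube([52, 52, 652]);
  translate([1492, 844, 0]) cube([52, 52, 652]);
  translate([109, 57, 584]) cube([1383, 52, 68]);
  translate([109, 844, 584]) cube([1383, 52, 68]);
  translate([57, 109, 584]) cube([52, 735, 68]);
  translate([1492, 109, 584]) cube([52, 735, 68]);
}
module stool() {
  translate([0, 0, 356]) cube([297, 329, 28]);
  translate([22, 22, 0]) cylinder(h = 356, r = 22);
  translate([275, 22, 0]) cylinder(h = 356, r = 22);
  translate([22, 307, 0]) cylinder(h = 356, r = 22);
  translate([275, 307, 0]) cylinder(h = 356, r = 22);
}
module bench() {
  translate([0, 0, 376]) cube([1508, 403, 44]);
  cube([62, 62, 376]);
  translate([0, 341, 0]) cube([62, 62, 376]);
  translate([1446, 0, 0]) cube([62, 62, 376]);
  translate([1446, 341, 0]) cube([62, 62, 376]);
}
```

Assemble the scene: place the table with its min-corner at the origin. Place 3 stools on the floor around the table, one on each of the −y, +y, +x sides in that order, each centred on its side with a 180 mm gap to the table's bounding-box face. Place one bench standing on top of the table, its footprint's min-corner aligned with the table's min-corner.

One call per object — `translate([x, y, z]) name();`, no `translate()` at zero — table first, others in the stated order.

table();
translate([652, -509, 0]) stool();
translate([652, 1133, 0]) stool();
translate([1781, 312, 0]) stool();
translate([0, 0, 690]) bench();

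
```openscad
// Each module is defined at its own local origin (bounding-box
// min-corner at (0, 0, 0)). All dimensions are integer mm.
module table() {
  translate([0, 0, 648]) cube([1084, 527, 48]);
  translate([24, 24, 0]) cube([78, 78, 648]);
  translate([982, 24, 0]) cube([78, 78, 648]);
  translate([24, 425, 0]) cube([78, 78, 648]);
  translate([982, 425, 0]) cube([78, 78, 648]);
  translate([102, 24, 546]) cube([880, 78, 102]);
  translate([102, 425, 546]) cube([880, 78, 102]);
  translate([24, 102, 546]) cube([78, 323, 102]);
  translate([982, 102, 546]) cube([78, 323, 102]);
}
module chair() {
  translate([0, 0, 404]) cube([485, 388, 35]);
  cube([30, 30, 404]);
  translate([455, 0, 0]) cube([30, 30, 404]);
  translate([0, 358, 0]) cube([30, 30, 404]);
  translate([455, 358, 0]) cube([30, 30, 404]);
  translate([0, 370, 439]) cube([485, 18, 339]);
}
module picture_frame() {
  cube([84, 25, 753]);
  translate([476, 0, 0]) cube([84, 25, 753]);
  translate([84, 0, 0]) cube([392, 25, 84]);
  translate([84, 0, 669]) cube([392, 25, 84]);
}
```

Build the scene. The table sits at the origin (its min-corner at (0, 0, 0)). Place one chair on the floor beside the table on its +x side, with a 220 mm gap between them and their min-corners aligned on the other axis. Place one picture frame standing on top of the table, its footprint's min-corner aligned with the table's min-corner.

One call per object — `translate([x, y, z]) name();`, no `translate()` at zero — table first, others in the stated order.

table();
translate([1304, 0, 0]) chair();
translate([0, 0, 696]) picture_frame();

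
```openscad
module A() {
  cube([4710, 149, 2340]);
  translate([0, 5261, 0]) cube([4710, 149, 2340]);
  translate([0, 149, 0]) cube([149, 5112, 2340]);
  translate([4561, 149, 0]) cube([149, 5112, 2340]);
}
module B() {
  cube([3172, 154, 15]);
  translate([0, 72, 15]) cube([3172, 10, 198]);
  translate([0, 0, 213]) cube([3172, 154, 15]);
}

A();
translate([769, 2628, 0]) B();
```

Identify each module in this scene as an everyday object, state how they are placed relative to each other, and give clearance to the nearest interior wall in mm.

A is a house frame. B is an I-beam. The I-beam sits inside the house frame, centred. The clearance to the nearest interior wall is 620 mm.

Clearances: x = 620, y = 2479; minimum 620 mm.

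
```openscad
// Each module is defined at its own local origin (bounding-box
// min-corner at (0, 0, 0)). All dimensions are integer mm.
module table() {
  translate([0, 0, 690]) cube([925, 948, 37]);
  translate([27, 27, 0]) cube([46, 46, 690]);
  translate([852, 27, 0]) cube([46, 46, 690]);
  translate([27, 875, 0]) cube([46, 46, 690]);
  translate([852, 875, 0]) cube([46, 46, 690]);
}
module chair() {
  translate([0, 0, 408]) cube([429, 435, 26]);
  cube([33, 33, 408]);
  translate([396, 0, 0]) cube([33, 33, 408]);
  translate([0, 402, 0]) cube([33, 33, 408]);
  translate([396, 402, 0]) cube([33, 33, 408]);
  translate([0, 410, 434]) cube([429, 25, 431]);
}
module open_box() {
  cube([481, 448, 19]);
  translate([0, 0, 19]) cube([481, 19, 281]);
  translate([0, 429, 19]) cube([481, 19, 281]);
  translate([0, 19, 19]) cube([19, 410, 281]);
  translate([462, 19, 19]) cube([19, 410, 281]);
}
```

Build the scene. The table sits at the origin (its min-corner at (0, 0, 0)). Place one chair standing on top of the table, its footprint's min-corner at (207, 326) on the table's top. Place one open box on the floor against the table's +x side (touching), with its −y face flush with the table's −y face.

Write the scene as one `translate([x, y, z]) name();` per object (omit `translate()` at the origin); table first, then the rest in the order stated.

table();
translate([207, 326, 727]) chair();
translate([925, 0, 0]) open_box();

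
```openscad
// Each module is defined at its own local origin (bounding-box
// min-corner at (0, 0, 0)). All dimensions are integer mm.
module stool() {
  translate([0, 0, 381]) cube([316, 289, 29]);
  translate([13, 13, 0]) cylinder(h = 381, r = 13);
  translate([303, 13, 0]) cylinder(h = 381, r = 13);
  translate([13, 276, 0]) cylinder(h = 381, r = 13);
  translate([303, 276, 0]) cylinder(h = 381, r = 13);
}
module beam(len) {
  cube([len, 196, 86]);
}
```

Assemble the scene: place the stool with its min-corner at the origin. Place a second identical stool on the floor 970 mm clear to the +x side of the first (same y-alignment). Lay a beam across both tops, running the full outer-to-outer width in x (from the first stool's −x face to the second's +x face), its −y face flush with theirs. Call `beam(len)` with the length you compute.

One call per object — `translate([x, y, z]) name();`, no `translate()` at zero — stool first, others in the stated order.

stool();
translate([1286, 0, 0]) stool();
translate([0, 0, 410]) beam(1602);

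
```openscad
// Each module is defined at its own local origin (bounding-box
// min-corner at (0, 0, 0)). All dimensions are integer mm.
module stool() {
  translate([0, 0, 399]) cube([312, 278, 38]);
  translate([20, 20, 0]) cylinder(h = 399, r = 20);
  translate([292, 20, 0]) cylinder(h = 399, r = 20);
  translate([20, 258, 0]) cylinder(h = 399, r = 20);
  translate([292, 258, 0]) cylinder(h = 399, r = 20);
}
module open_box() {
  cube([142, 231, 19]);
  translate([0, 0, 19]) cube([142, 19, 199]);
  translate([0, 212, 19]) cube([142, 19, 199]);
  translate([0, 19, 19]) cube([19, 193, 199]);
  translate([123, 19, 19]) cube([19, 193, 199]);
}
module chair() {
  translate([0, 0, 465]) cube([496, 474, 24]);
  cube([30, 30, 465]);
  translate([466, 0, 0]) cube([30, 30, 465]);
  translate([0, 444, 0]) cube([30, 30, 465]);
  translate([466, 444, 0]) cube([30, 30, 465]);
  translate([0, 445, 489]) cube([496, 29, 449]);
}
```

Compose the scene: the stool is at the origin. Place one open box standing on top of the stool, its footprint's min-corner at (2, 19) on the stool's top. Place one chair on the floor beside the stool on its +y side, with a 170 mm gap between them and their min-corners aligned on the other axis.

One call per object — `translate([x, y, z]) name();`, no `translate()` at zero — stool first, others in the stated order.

stool();
translate([2, 19, 437]) open_box();
translate([0, 448, 0]) chair();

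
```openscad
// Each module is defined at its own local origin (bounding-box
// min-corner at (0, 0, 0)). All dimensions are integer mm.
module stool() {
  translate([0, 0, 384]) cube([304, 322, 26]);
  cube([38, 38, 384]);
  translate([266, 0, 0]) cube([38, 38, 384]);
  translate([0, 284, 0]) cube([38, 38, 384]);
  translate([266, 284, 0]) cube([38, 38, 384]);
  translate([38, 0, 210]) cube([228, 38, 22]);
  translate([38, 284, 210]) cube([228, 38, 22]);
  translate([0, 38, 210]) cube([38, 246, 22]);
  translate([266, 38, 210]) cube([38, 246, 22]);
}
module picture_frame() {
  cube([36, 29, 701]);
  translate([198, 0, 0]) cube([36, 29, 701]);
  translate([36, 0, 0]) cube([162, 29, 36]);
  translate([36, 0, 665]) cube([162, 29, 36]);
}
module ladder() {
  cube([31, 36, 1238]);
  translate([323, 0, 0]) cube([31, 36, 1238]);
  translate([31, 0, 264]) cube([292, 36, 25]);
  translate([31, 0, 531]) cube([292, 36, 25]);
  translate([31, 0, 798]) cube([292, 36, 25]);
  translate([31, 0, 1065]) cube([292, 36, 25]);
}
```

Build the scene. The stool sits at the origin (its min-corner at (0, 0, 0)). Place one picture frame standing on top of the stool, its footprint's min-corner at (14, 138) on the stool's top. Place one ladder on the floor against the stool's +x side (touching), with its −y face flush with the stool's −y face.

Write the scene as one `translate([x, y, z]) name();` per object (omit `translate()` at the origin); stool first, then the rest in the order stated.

stool();
translate([14, 138, 410]) picture_frame();
translate([304, 0, 0]) ladder();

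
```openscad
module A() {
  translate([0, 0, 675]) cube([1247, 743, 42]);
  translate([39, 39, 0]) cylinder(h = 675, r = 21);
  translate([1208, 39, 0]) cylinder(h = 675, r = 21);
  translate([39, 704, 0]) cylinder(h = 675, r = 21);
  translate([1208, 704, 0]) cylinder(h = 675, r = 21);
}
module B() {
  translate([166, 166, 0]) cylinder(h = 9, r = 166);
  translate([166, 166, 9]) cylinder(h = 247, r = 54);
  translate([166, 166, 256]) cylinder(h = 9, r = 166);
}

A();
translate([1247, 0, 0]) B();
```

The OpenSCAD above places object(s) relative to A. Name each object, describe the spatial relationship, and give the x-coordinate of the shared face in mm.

The table's +x face and the spool's −x face are both at x = 1247 mm.

A is a table. B is a spool. The spool is against the table's +x side, with their −y faces flush. The x-coordinate of the shared face is 1247 mm.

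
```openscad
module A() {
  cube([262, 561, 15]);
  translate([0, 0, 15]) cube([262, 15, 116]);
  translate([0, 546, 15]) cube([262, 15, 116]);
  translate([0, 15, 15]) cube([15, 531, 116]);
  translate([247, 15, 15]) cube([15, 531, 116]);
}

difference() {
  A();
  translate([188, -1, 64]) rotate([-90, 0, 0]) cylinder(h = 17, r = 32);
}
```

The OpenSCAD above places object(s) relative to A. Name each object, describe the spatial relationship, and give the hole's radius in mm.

A is an open box. The open box has a circular hole through its front wall. The hole's radius is 32 mm.

The subtracted cylinder has r = 32 mm.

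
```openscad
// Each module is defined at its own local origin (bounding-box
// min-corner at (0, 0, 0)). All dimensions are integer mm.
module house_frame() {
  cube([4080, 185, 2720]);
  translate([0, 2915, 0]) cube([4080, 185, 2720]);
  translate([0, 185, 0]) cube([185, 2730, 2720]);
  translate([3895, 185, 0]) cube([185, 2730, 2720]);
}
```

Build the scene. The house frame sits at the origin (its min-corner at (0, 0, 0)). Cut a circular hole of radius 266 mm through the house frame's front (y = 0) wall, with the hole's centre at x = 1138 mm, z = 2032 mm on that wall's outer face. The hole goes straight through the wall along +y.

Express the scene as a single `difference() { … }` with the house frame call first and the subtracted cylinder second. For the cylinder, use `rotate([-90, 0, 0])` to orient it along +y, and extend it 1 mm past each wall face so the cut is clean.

difference() {
  house_frame();
  translate([1138, -1, 2032]) rotate([-90, 0, 0]) cylinder(h = 187, r = 266);
}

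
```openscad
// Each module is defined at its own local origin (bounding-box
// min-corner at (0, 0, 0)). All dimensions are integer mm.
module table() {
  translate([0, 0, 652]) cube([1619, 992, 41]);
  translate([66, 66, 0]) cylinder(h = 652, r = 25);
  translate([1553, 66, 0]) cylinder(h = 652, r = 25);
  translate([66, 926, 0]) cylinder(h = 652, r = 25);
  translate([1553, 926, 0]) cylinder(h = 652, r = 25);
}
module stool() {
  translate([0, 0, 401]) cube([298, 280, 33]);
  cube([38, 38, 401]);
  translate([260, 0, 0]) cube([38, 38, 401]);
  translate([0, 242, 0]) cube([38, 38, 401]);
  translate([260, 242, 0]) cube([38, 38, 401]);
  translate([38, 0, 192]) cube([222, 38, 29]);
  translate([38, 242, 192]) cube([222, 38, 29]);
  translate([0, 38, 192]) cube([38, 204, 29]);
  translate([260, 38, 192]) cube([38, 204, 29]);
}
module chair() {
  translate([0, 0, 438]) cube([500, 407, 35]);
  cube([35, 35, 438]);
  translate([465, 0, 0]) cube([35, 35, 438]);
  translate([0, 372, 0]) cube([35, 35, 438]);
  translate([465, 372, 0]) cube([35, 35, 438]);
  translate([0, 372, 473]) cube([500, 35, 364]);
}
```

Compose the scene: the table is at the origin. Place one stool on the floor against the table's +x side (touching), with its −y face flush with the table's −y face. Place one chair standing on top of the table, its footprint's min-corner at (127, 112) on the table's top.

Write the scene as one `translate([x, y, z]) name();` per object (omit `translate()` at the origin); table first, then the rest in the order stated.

table();
translate([1619, 0, 0]) stool();
translate([127, 112, 693]) chair();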